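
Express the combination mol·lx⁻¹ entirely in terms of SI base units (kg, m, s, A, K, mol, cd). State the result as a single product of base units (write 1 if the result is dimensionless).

lx = m⁻²·cd.
So lx⁻¹ = m²·cd⁻¹.
Combining: mol·lx⁻¹ = mol · (m²·cd⁻¹) = m²·mol·cd⁻¹.

m²·mol·cd⁻¹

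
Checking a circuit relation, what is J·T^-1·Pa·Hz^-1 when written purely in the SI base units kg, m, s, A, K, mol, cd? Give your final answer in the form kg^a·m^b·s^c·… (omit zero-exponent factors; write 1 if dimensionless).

kg·m·s⁻¹·A

J = kg·m²·s⁻².
T = kg·s⁻²·A⁻¹.
So T⁻¹ = kg⁻¹·s²·A.
Pa = kg·m⁻¹·s⁻².
Hz = s⁻¹.
So Hz⁻¹ = s.
Combining: J·T⁻¹·Pa·Hz⁻¹ = (kg·m²·s⁻²) · (kg⁻¹·s²·A) · (kg·m⁻¹·s⁻²) · s = kg·m·s⁻¹·A.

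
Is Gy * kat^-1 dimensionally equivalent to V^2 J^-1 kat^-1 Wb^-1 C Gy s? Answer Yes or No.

Left side:
  Gy = m²·s⁻².
  kat = s⁻¹·mol.
  So kat⁻¹ = s·mol⁻¹.
  Combining: Gy·kat⁻¹ = (m²·s⁻²) · (s·mol⁻¹) = m²·s⁻¹·mol⁻¹.
Right side:
  V = kg·m²·s⁻³·A⁻¹.
  So V² = kg²·m⁴·s⁻⁶·A⁻².
  J = kg·m²·s⁻².
  So J⁻¹ = kg⁻¹·m⁻²·s².
  kat = s⁻¹·mol.
  So kat⁻¹ = s·mol⁻¹.
  Wb = kg·m²·s⁻²·A⁻¹.
  So Wb⁻¹ = kg⁻¹·m⁻²·s²·A.
  C = s·A.
  Gy = m²·s⁻².
  Combining: V²·J⁻¹·kat⁻¹·Wb⁻¹·C·Gy·s = (kg²·m⁴·s⁻⁶·A⁻²) · (kg⁻¹·m⁻²·s²) · (s·mol⁻¹) · (kg⁻¹·m⁻²·s²·A) · (s·A) · (m²·s⁻²) · s = m²·s⁻¹·mol⁻¹.
Both reduce to m²·s⁻¹·mol⁻¹.

Yes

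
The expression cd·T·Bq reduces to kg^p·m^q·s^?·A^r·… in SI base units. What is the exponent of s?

T = Wb/m² (flux density = flux per area),
    = kg·s⁻²·A⁻¹.
Bq = 1/s = s⁻¹ (activity is decays per second).
Combining: cd·T·Bq = cd · (kg·s⁻²·A⁻¹) · s⁻¹ = kg·s⁻³·A⁻¹·cd.
The exponent of s is -3.

-3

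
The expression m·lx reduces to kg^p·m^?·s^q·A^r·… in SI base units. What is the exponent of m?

-1

lx = m⁻²·cd.
Combining: m·lx = m · (m⁻²·cd) = m⁻¹·cd.
The exponent of m is -1.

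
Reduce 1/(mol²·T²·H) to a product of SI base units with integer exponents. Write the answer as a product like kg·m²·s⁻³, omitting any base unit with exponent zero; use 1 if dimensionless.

T = kg·s⁻²·A⁻¹.
So T⁻² = kg⁻²·s⁴·A².
H = kg·m²·s⁻²·A⁻².
So H⁻¹ = kg⁻¹·m⁻²·s²·A².
Combining: mol⁻²·T⁻²·H⁻¹ = mol⁻² · (kg⁻²·s⁴·A²) · (kg⁻¹·m⁻²·s²·A²) = kg⁻³·m⁻²·s⁶·A⁴·mol⁻².

kg⁻³·m⁻²·s⁶·A⁴·mol⁻²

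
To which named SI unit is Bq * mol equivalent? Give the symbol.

kat

Bq = s⁻¹.
Combining: Bq·mol = s⁻¹ · mol = s⁻¹·mol.
s⁻¹·mol is the base-SI form of the katal.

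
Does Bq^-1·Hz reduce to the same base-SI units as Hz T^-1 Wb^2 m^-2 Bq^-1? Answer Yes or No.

Left side:
  Bq = 1/s = s⁻¹ (activity is decays per second).
  So Bq⁻¹ = s.
  Hz = 1/s = s⁻¹ (frequency is cycles per second).
  Combining: Bq⁻¹·Hz = s · s⁻¹ = 1.
Right side:
  Hz = 1/s = s⁻¹ (frequency is cycles per second).
  T = Wb/m² (flux density = flux per area),
      = kg·s⁻²·A⁻¹.
  So T⁻¹ = kg⁻¹·s²·A.
  Wb = V·s (flux: a volt is a weber per second),
      = kg·m²·s⁻²·A⁻¹.
  So Wb² = kg²·m⁴·s⁻⁴·A⁻².
  Bq = 1/s = s⁻¹ (activity is decays per second).
  So Bq⁻¹ = s.
  Combining: Hz·T⁻¹·Wb²·m⁻²·Bq⁻¹ = s⁻¹ · (kg⁻¹·s²·A) · (kg²·m⁴·s⁻⁴·A⁻²) · m⁻² · s = kg·m²·s⁻²·A⁻¹.
Left is 1; right is kg·m²·s⁻²·A⁻¹ — different.

No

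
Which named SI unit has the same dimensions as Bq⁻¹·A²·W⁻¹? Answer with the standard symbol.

F

Bq = 1/s = s⁻¹ (activity is decays per second).
So Bq⁻¹ = s.
W = J/s (power = energy per time),
    = kg·m²·s⁻³.
So W⁻¹ = kg⁻¹·m⁻²·s³.
Combining: Bq⁻¹·A²·W⁻¹ = s · A² · (kg⁻¹·m⁻²·s³) = kg⁻¹·m⁻²·s⁴·A².
kg⁻¹·m⁻²·s⁴·A² is the base-SI form of the farad.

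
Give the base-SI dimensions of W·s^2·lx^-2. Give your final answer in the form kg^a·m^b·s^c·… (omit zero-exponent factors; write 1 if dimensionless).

W = J/s (power = energy per time),
    = kg·m²·s⁻³.
lx = lm/m² (illuminance = luminous flux per area),
    = m⁻²·cd.
So lx⁻² = m⁴·cd⁻².
Combining: W·s²·lx⁻² = (kg·m²·s⁻³) · s² · (m⁴·cd⁻²) = kg·m⁶·s⁻¹·cd⁻².

kg·m⁶·s⁻¹·cd⁻²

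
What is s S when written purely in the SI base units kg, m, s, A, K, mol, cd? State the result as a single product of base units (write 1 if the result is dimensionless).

kg⁻¹·m⁻²·s⁴·A²

S = 1/Ω (conductance is reciprocal resistance),
    = kg⁻¹·m⁻²·s³·A².
Combining: s·S = s · (kg⁻¹·m⁻²·s³·A²) = kg⁻¹·m⁻²·s⁴·A².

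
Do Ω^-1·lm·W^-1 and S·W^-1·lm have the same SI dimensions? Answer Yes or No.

Yes

Left side:
  Ω = kg·m²·s⁻³·A⁻².
  So Ω⁻¹ = kg⁻¹·m⁻²·s³·A².
  lm = cd.
  W = kg·m²·s⁻³.
  So W⁻¹ = kg⁻¹·m⁻²·s³.
  Combining: Ω⁻¹·lm·W⁻¹ = (kg⁻¹·m⁻²·s³·A²) · cd · (kg⁻¹·m⁻²·s³) = kg⁻²·m⁻⁴·s⁶·A²·cd.
Right side:
  S = kg⁻¹·m⁻²·s³·A².
  W = kg·m²·s⁻³.
  So W⁻¹ = kg⁻¹·m⁻²·s³.
  lm = cd.
  Combining: S·W⁻¹·lm = (kg⁻¹·m⁻²·s³·A²) · (kg⁻¹·m⁻²·s³) · cd = kg⁻²·m⁻⁴·s⁶·A²·cd.
Both reduce to kg⁻²·m⁻⁴·s⁶·A²·cd.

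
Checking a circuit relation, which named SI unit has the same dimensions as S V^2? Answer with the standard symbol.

W

S = 1/Ω (conductance is reciprocal resistance),
    = kg⁻¹·m⁻²·s³·A².
V = W/A (potential = power per current),
    = kg·m²·s⁻³·A⁻¹.
So V² = kg²·m⁴·s⁻⁶·A⁻².
Combining: S·V² = (kg⁻¹·m⁻²·s³·A²) · (kg²·m⁴·s⁻⁶·A⁻²) = kg·m²·s⁻³.
kg·m²·s⁻³ is the base-SI form of the watt.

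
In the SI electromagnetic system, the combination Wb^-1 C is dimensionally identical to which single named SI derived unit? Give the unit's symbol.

S

Wb = V·s (flux: a volt is a weber per second),
    = kg·m²·s⁻²·A⁻¹.
So Wb⁻¹ = kg⁻¹·m⁻²·s²·A.
C = A·s = s·A (charge = current × time).
Combining: Wb⁻¹·C = (kg⁻¹·m⁻²·s²·A) · (s·A) = kg⁻¹·m⁻²·s³·A².
kg⁻¹·m⁻²·s³·A² is the base-SI form of the siemens.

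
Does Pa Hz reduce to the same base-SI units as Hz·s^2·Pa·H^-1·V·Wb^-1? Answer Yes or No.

Left side:
  Pa = kg·m⁻¹·s⁻².
  Hz = s⁻¹.
  Combining: Pa·Hz = (kg·m⁻¹·s⁻²) · s⁻¹ = kg·m⁻¹·s⁻³.
Right side:
  Hz = s⁻¹.
  Pa = kg·m⁻¹·s⁻².
  H = kg·m²·s⁻²·A⁻².
  So H⁻¹ = kg⁻¹·m⁻²·s²·A².
  V = kg·m²·s⁻³·A⁻¹.
  Wb = kg·m²·s⁻²·A⁻¹.
  So Wb⁻¹ = kg⁻¹·m⁻²·s²·A.
  Combining: Hz·s²·Pa·H⁻¹·V·Wb⁻¹ = s⁻¹ · s² · (kg·m⁻¹·s⁻²) · (kg⁻¹·m⁻²·s²·A²) · (kg·m²·s⁻³·A⁻¹) · (kg⁻¹·m⁻²·s²·A) = m⁻³·A².
Left is kg·m⁻¹·s⁻³; right is m⁻³·A² — different.

No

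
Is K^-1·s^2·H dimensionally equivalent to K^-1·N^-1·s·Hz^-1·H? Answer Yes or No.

Left side:
  H = kg·m²·s⁻²·A⁻².
  Combining: K⁻¹·s²·H = K⁻¹ · s² · (kg·m²·s⁻²·A⁻²) = kg·m²·A⁻²·K⁻¹.
Right side:
  N = kg·m/s² = kg·m·s⁻² (force = mass × acceleration).
  So N⁻¹ = kg⁻¹·m⁻¹·s².
  Hz = 1/s = s⁻¹ (frequency is cycles per second).
  So Hz⁻¹ = s.
  H = Wb/A (inductance = flux per current),
      = kg·m²·s⁻²·A⁻².
  Combining: K⁻¹·N⁻¹·s·Hz⁻¹·H = K⁻¹ · (kg⁻¹·m⁻¹·s²) · s · s · (kg·m²·s⁻²·A⁻²) = m·s²·A⁻²·K⁻¹.
Left is kg·m²·A⁻²·K⁻¹; right is m·s²·A⁻²·K⁻¹ — different.

No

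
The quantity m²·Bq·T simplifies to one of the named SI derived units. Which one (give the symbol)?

Bq = s⁻¹.
T = kg·s⁻²·A⁻¹.
Combining: m²·Bq·T = m² · s⁻¹ · (kg·s⁻²·A⁻¹) = kg·m²·s⁻³·A⁻¹.
kg·m²·s⁻³·A⁻¹ is the base-SI form of the volt.

V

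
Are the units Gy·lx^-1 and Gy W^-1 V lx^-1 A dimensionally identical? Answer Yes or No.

Left side:
  Gy = J/kg (absorbed dose = energy per mass),
      = m²·s⁻².
  lx = lm/m² (illuminance = luminous flux per area),
      = m⁻²·cd.
  So lx⁻¹ = m²·cd⁻¹.
  Combining: Gy·lx⁻¹ = (m²·s⁻²) · (m²·cd⁻¹) = m⁴·s⁻²·cd⁻¹.
Right side:
  Gy = J/kg (absorbed dose = energy per mass),
      = m²·s⁻².
  W = J/s (power = energy per time),
      = kg·m²·s⁻³.
  So W⁻¹ = kg⁻¹·m⁻²·s³.
  V = W/A (potential = power per current),
      = kg·m²·s⁻³·A⁻¹.
  lx = lm/m² (illuminance = luminous flux per area),
      = m⁻²·cd.
  So lx⁻¹ = m²·cd⁻¹.
  Combining: Gy·W⁻¹·V·lx⁻¹·A = (m²·s⁻²) · (kg⁻¹·m⁻²·s³) · (kg·m²·s⁻³·A⁻¹) · (m²·cd⁻¹) · A = m⁴·s⁻²·cd⁻¹.
Both reduce to m⁴·s⁻²·cd⁻¹.

Yes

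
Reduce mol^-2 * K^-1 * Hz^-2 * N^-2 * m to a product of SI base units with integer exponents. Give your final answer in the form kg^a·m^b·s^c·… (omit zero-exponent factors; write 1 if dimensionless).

Hz = 1/s = s⁻¹ (frequency is cycles per second).
So Hz⁻² = s².
N = kg·m/s² = kg·m·s⁻² (force = mass × acceleration).
So N⁻² = kg⁻²·m⁻²·s⁴.
Combining: mol⁻²·K⁻¹·Hz⁻²·N⁻²·m = mol⁻² · K⁻¹ · s² · (kg⁻²·m⁻²·s⁴) · m = kg⁻²·m⁻¹·s⁶·K⁻¹·mol⁻².

kg⁻²·m⁻¹·s⁶·K⁻¹·mol⁻²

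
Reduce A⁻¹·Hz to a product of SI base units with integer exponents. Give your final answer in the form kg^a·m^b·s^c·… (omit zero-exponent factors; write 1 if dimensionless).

Hz = s⁻¹.
Combining: A⁻¹·Hz = A⁻¹ · s⁻¹ = s⁻¹·A⁻¹.

s⁻¹·A⁻¹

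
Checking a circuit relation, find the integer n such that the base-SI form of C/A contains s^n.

C = A·s = s·A (charge = current × time).
Combining: A⁻¹·C = A⁻¹ · (s·A) = s.
The exponent of s is 1.

1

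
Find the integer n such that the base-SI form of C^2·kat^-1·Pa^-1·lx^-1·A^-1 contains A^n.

1

C = A·s = s·A (charge = current × time).
So C² = s²·A².
kat = mol/s = s⁻¹·mol (catalytic activity).
So kat⁻¹ = s·mol⁻¹.
Pa = N/m² (pressure = force per area),
    = kg·m⁻¹·s⁻².
So Pa⁻¹ = kg⁻¹·m·s².
lx = lm/m² (illuminance = luminous flux per area),
    = m⁻²·cd.
So lx⁻¹ = m²·cd⁻¹.
Combining: C²·kat⁻¹·Pa⁻¹·lx⁻¹·A⁻¹ = (s²·A²) · (s·mol⁻¹) · (kg⁻¹·m·s²) · (m²·cd⁻¹) · A⁻¹ = kg⁻¹·m³·s⁵·A·mol⁻¹·cd⁻¹.
The exponent of A is 1.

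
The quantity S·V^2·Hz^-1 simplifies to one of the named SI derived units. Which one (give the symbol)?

J

S = 1/Ω (conductance is reciprocal resistance),
    = kg⁻¹·m⁻²·s³·A².
V = W/A (potential = power per current),
    = kg·m²·s⁻³·A⁻¹.
So V² = kg²·m⁴·s⁻⁶·A⁻².
Hz = 1/s = s⁻¹ (frequency is cycles per second).
So Hz⁻¹ = s.
Combining: S·V²·Hz⁻¹ = (kg⁻¹·m⁻²·s³·A²) · (kg²·m⁴·s⁻⁶·A⁻²) · s = kg·m²·s⁻².
kg·m²·s⁻² is the base-SI form of the joule.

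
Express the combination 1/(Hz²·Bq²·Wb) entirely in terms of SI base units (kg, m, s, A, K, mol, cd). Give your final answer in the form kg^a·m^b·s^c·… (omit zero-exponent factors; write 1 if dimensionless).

Hz = s⁻¹.
So Hz⁻² = s².
Bq = s⁻¹.
So Bq⁻² = s².
Wb = kg·m²·s⁻²·A⁻¹.
So Wb⁻¹ = kg⁻¹·m⁻²·s²·A.
Combining: Hz⁻²·Bq⁻²·Wb⁻¹ = s² · s² · (kg⁻¹·m⁻²·s²·A) = kg⁻¹·m⁻²·s⁶·A.

kg⁻¹·m⁻²·s⁶·A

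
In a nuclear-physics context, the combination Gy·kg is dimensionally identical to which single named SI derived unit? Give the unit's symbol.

J

Gy = J/kg (absorbed dose = energy per mass),
    = m²·s⁻².
Combining: Gy·kg = (m²·s⁻²) · kg = kg·m²·s⁻².
kg·m²·s⁻² is the base-SI form of the joule.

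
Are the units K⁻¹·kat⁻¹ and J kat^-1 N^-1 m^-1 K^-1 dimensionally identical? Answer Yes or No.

Yes

Left side:
  kat = mol/s = s⁻¹·mol (catalytic activity).
  So kat⁻¹ = s·mol⁻¹.
  Combining: K⁻¹·kat⁻¹ = K⁻¹ · (s·mol⁻¹) = s·K⁻¹·mol⁻¹.
Right side:
  J = N·m (work = force × distance),
      = kg·m²·s⁻².
  kat = mol/s = s⁻¹·mol (catalytic activity).
  So kat⁻¹ = s·mol⁻¹.
  N = kg·m/s² = kg·m·s⁻² (force = mass × acceleration).
  So N⁻¹ = kg⁻¹·m⁻¹·s².
  Combining: J·kat⁻¹·N⁻¹·m⁻¹·K⁻¹ = (kg·m²·s⁻²) · (s·mol⁻¹) · (kg⁻¹·m⁻¹·s²) · m⁻¹ · K⁻¹ = s·K⁻¹·mol⁻¹.
Both reduce to s·K⁻¹·mol⁻¹.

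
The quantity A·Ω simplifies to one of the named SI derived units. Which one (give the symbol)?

V

Ω = V/A (resistance = voltage per current),
    = kg·m²·s⁻³·A⁻².
Combining: A·Ω = A · (kg·m²·s⁻³·A⁻²) = kg·m²·s⁻³·A⁻¹.
kg·m²·s⁻³·A⁻¹ is the base-SI form of the volt.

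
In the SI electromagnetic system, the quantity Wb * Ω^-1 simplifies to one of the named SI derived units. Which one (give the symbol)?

C

Wb = kg·m²·s⁻²·A⁻¹.
Ω = kg·m²·s⁻³·A⁻².
So Ω⁻¹ = kg⁻¹·m⁻²·s³·A².
Combining: Wb·Ω⁻¹ = (kg·m²·s⁻²·A⁻¹) · (kg⁻¹·m⁻²·s³·A²) = s·A.
s·A is the base-SI form of the coulomb.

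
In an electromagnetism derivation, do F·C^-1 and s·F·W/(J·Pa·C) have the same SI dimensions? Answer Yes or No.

No

Left side:
  F = kg⁻¹·m⁻²·s⁴·A².
  C = s·A.
  So C⁻¹ = s⁻¹·A⁻¹.
  Combining: F·C⁻¹ = (kg⁻¹·m⁻²·s⁴·A²) · (s⁻¹·A⁻¹) = kg⁻¹·m⁻²·s³·A.
Right side:
  J = kg·m²·s⁻².
  So J⁻¹ = kg⁻¹·m⁻²·s².
  F = kg⁻¹·m⁻²·s⁴·A².
  Pa = kg·m⁻¹·s⁻².
  So Pa⁻¹ = kg⁻¹·m·s².
  C = s·A.
  So C⁻¹ = s⁻¹·A⁻¹.
  W = kg·m²·s⁻³.
  Combining: s·J⁻¹·F·Pa⁻¹·C⁻¹·W = s · (kg⁻¹·m⁻²·s²) · (kg⁻¹·m⁻²·s⁴·A²) · (kg⁻¹·m·s²) · (s⁻¹·A⁻¹) · (kg·m²·s⁻³) = kg⁻²·m⁻¹·s⁵·A.
Left is kg⁻¹·m⁻²·s³·A; right is kg⁻²·m⁻¹·s⁵·A — different.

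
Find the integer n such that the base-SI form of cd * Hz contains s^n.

Hz = 1/s = s⁻¹ (frequency is cycles per second).
Combining: cd·Hz = cd · s⁻¹ = s⁻¹·cd.
The exponent of s is -1.

-1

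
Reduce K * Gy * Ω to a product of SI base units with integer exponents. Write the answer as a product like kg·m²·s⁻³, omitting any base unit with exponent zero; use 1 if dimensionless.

kg·m⁴·s⁻⁵·A⁻²·K

Gy = m²·s⁻².
Ω = kg·m²·s⁻³·A⁻².
Combining: K·Gy·Ω = K · (m²·s⁻²) · (kg·m²·s⁻³·A⁻²) = kg·m⁴·s⁻⁵·A⁻²·K.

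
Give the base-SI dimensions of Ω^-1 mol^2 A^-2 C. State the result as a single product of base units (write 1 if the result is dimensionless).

kg⁻¹·m⁻²·s⁴·A·mol²

Ω = V/A (resistance = voltage per current),
    = kg·m²·s⁻³·A⁻².
So Ω⁻¹ = kg⁻¹·m⁻²·s³·A².
C = A·s = s·A (charge = current × time).
Combining: Ω⁻¹·mol²·A⁻²·C = (kg⁻¹·m⁻²·s³·A²) · mol² · A⁻² · (s·A) = kg⁻¹·m⁻²·s⁴·A·mol².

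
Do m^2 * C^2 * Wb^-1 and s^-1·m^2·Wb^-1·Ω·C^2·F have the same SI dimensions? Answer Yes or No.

Yes

Left side:
  C = A·s = s·A (charge = current × time).
  So C² = s²·A².
  Wb = V·s (flux: a volt is a weber per second),
      = kg·m²·s⁻²·A⁻¹.
  So Wb⁻¹ = kg⁻¹·m⁻²·s²·A.
  Combining: m²·C²·Wb⁻¹ = m² · (s²·A²) · (kg⁻¹·m⁻²·s²·A) = kg⁻¹·s⁴·A³.
Right side:
  Wb = V·s (flux: a volt is a weber per second),
      = kg·m²·s⁻²·A⁻¹.
  So Wb⁻¹ = kg⁻¹·m⁻²·s²·A.
  Ω = V/A (resistance = voltage per current),
      = kg·m²·s⁻³·A⁻².
  C = A·s = s·A (charge = current × time).
  So C² = s²·A².
  F = C/V (capacitance = charge per voltage),
      = A·s/(kg·m²·s⁻³·A⁻¹) (substituting C and V),
      = kg⁻¹·m⁻²·s⁴·A².
  Combining: s⁻¹·m²·Wb⁻¹·Ω·C²·F = s⁻¹ · m² · (kg⁻¹·m⁻²·s²·A) · (kg·m²·s⁻³·A⁻²) · (s²·A²) · (kg⁻¹·m⁻²·s⁴·A²) = kg⁻¹·s⁴·A³.
Both reduce to kg⁻¹·s⁴·A³.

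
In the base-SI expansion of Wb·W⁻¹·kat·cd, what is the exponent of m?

0

Wb = kg·m²·s⁻²·A⁻¹.
W = kg·m²·s⁻³.
So W⁻¹ = kg⁻¹·m⁻²·s³.
kat = s⁻¹·mol.
Combining: Wb·W⁻¹·kat·cd = (kg·m²·s⁻²·A⁻¹) · (kg⁻¹·m⁻²·s³) · (s⁻¹·mol) · cd = A⁻¹·mol·cd.
The exponent of m is 0.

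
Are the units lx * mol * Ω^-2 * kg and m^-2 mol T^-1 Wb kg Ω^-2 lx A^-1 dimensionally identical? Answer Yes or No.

Left side:
  lx = m⁻²·cd.
  Ω = kg·m²·s⁻³·A⁻².
  So Ω⁻² = kg⁻²·m⁻⁴·s⁶·A⁴.
  Combining: lx·mol·Ω⁻²·kg = (m⁻²·cd) · mol · (kg⁻²·m⁻⁴·s⁶·A⁴) · kg = kg⁻¹·m⁻⁶·s⁶·A⁴·mol·cd.
Right side:
  T = kg·s⁻²·A⁻¹.
  So T⁻¹ = kg⁻¹·s²·A.
  Wb = kg·m²·s⁻²·A⁻¹.
  Ω = kg·m²·s⁻³·A⁻².
  So Ω⁻² = kg⁻²·m⁻⁴·s⁶·A⁴.
  lx = m⁻²·cd.
  Combining: m⁻²·mol·T⁻¹·Wb·kg·Ω⁻²·lx·A⁻¹ = m⁻² · mol · (kg⁻¹·s²·A) · (kg·m²·s⁻²·A⁻¹) · kg · (kg⁻²·m⁻⁴·s⁶·A⁴) · (m⁻²·cd) · A⁻¹ = kg⁻¹·m⁻⁶·s⁶·A³·mol·cd.
Left is kg⁻¹·m⁻⁶·s⁶·A⁴·mol·cd; right is kg⁻¹·m⁻⁶·s⁶·A³·mol·cd — different.

No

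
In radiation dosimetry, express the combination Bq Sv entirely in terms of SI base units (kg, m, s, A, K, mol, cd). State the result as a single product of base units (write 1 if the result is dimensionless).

m²·s⁻³

Bq = 1/s = s⁻¹ (activity is decays per second).
Sv = J/kg (equivalent dose = energy per mass),
    = m²·s⁻².
Combining: Bq·Sv = s⁻¹ · (m²·s⁻²) = m²·s⁻³.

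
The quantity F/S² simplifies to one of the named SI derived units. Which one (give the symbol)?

H

F = kg⁻¹·m⁻²·s⁴·A².
S = kg⁻¹·m⁻²·s³·A².
So S⁻² = kg²·m⁴·s⁻⁶·A⁻⁴.
Combining: F·S⁻² = (kg⁻¹·m⁻²·s⁴·A²) · (kg²·m⁴·s⁻⁶·A⁻⁴) = kg·m²·s⁻²·A⁻².
kg·m²·s⁻²·A⁻² is the base-SI form of the henry.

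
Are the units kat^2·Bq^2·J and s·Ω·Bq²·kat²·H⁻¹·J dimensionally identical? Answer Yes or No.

Left side:
  kat = s⁻¹·mol.
  So kat² = s⁻²·mol².
  Bq = s⁻¹.
  So Bq² = s⁻².
  J = kg·m²·s⁻².
  Combining: kat²·Bq²·J = (s⁻²·mol²) · s⁻² · (kg·m²·s⁻²) = kg·m²·s⁻⁶·mol².
Right side:
  Ω = kg·m²·s⁻³·A⁻².
  Bq = s⁻¹.
  So Bq² = s⁻².
  kat = s⁻¹·mol.
  So kat² = s⁻²·mol².
  H = kg·m²·s⁻²·A⁻².
  So H⁻¹ = kg⁻¹·m⁻²·s²·A².
  J = kg·m²·s⁻².
  Combining: s·Ω·Bq²·kat²·H⁻¹·J = s · (kg·m²·s⁻³·A⁻²) · s⁻² · (s⁻²·mol²) · (kg⁻¹·m⁻²·s²·A²) · (kg·m²·s⁻²) = kg·m²·s⁻⁶·mol².
Both reduce to kg·m²·s⁻⁶·mol².

Yes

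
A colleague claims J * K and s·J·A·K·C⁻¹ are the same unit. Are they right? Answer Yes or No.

Left side:
  J = N·m (work = force × distance),
      = kg·m²·s⁻².
  Combining: J·K = (kg·m²·s⁻²) · K = kg·m²·s⁻²·K.
Right side:
  J = N·m (work = force × distance),
      = kg·m²·s⁻².
  C = A·s = s·A (charge = current × time).
  So C⁻¹ = s⁻¹·A⁻¹.
  Combining: s·J·A·K·C⁻¹ = s · (kg·m²·s⁻²) · A · K · (s⁻¹·A⁻¹) = kg·m²·s⁻²·K.
Both reduce to kg·m²·s⁻²·K.

Yes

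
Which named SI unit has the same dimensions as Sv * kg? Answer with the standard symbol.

Sv = J/kg (equivalent dose = energy per mass),
    = m²·s⁻².
Combining: Sv·kg = (m²·s⁻²) · kg = kg·m²·s⁻².
kg·m²·s⁻² is the base-SI form of the joule.

J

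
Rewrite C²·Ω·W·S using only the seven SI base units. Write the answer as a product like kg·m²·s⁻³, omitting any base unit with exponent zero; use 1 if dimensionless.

C = A·s = s·A (charge = current × time).
So C² = s²·A².
Ω = V/A (resistance = voltage per current),
    = kg·m²·s⁻³·A⁻².
W = J/s (power = energy per time),
    = kg·m²·s⁻³.
S = 1/Ω (conductance is reciprocal resistance),
    = kg⁻¹·m⁻²·s³·A².
Combining: C²·Ω·W·S = (s²·A²) · (kg·m²·s⁻³·A⁻²) · (kg·m²·s⁻³) · (kg⁻¹·m⁻²·s³·A²) = kg·m²·s⁻¹·A².

kg·m²·s⁻¹·A²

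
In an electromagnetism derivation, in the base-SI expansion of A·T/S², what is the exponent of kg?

3

T = kg·s⁻²·A⁻¹.
S = kg⁻¹·m⁻²·s³·A².
So S⁻² = kg²·m⁴·s⁻⁶·A⁻⁴.
Combining: A·T·S⁻² = A · (kg·s⁻²·A⁻¹) · (kg²·m⁴·s⁻⁶·A⁻⁴) = kg³·m⁴·s⁻⁸·A⁻⁴.
The exponent of kg is 3.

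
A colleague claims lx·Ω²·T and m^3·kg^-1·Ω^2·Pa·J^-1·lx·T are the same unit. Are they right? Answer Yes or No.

Left side:
  lx = lm/m² (illuminance = luminous flux per area),
      = m⁻²·cd.
  Ω = V/A (resistance = voltage per current),
      = kg·m²·s⁻³·A⁻².
  So Ω² = kg²·m⁴·s⁻⁶·A⁻⁴.
  T = Wb/m² (flux density = flux per area),
      = kg·s⁻²·A⁻¹.
  Combining: lx·Ω²·T = (m⁻²·cd) · (kg²·m⁴·s⁻⁶·A⁻⁴) · (kg·s⁻²·A⁻¹) = kg³·m²·s⁻⁸·A⁻⁵·cd.
Right side:
  Ω = V/A (resistance = voltage per current),
      = kg·m²·s⁻³·A⁻².
  So Ω² = kg²·m⁴·s⁻⁶·A⁻⁴.
  Pa = N/m² (pressure = force per area),
      = kg·m⁻¹·s⁻².
  J = N·m (work = force × distance),
      = kg·m²·s⁻².
  So J⁻¹ = kg⁻¹·m⁻²·s².
  lx = lm/m² (illuminance = luminous flux per area),
      = m⁻²·cd.
  T = Wb/m² (flux density = flux per area),
      = kg·s⁻²·A⁻¹.
  Combining: m³·kg⁻¹·Ω²·Pa·J⁻¹·lx·T = m³ · kg⁻¹ · (kg²·m⁴·s⁻⁶·A⁻⁴) · (kg·m⁻¹·s⁻²) · (kg⁻¹·m⁻²·s²) · (m⁻²·cd) · (kg·s⁻²·A⁻¹) = kg²·m²·s⁻⁸·A⁻⁵·cd.
Left is kg³·m²·s⁻⁸·A⁻⁵·cd; right is kg²·m²·s⁻⁸·A⁻⁵·cd — different.

No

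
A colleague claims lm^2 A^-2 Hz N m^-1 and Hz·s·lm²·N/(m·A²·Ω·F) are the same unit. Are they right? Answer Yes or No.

Yes

Left side:
  lm = cd·sr = cd (luminous flux; sr is dimensionless).
  So lm² = cd².
  Hz = 1/s = s⁻¹ (frequency is cycles per second).
  N = kg·m/s² = kg·m·s⁻² (force = mass × acceleration).
  Combining: lm²·A⁻²·Hz·N·m⁻¹ = cd² · A⁻² · s⁻¹ · (kg·m·s⁻²) · m⁻¹ = kg·s⁻³·A⁻²·cd².
Right side:
  Hz = 1/s = s⁻¹ (frequency is cycles per second).
  lm = cd·sr = cd (luminous flux; sr is dimensionless).
  So lm² = cd².
  N = kg·m/s² = kg·m·s⁻² (force = mass × acceleration).
  Ω = V/A (resistance = voltage per current),
      = kg·m²·s⁻³·A⁻².
  So Ω⁻¹ = kg⁻¹·m⁻²·s³·A².
  F = C/V (capacitance = charge per voltage),
      = A·s/(kg·m²·s⁻³·A⁻¹) (substituting C and V),
      = kg⁻¹·m⁻²·s⁴·A².
  So F⁻¹ = kg·m²·s⁻⁴·A⁻².
  Combining: Hz·s·lm²·N·m⁻¹·A⁻²·Ω⁻¹·F⁻¹ = s⁻¹ · s · cd² · (kg·m·s⁻²) · m⁻¹ · A⁻² · (kg⁻¹·m⁻²·s³·A²) · (kg·m²·s⁻⁴·A⁻²) = kg·s⁻³·A⁻²·cd².
Both reduce to kg·s⁻³·A⁻²·cd².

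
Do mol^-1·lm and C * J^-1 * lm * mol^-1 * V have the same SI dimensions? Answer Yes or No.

Yes

Left side:
  lm = cd·sr = cd (luminous flux; sr is dimensionless).
  Combining: mol⁻¹·lm = mol⁻¹ · cd = mol⁻¹·cd.
Right side:
  C = A·s = s·A (charge = current × time).
  J = N·m (work = force × distance),
      = kg·m²·s⁻².
  So J⁻¹ = kg⁻¹·m⁻²·s².
  lm = cd·sr = cd (luminous flux; sr is dimensionless).
  V = W/A (potential = power per current),
      = kg·m²·s⁻³·A⁻¹.
  Combining: C·J⁻¹·lm·mol⁻¹·V = (s·A) · (kg⁻¹·m⁻²·s²) · cd · mol⁻¹ · (kg·m²·s⁻³·A⁻¹) = mol⁻¹·cd.
Both reduce to mol⁻¹·cd.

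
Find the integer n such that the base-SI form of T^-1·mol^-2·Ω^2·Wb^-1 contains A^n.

-2

T = Wb/m² (flux density = flux per area),
    = kg·s⁻²·A⁻¹.
So T⁻¹ = kg⁻¹·s²·A.
Ω = V/A (resistance = voltage per current),
    = kg·m²·s⁻³·A⁻².
So Ω² = kg²·m⁴·s⁻⁶·A⁻⁴.
Wb = V·s (flux: a volt is a weber per second),
    = kg·m²·s⁻²·A⁻¹.
So Wb⁻¹ = kg⁻¹·m⁻²·s²·A.
Combining: T⁻¹·mol⁻²·Ω²·Wb⁻¹ = (kg⁻¹·s²·A) · mol⁻² · (kg²·m⁴·s⁻⁶·A⁻⁴) · (kg⁻¹·m⁻²·s²·A) = m²·s⁻²·A⁻²·mol⁻².
The exponent of A is -2.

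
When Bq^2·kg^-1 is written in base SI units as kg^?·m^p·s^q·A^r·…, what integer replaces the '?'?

Bq = 1/s = s⁻¹ (activity is decays per second).
So Bq² = s⁻².
Combining: Bq²·kg⁻¹ = s⁻² · kg⁻¹ = kg⁻¹·s⁻².
The exponent of kg is -1.

-1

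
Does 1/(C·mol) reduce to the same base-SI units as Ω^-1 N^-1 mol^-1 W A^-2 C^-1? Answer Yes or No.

Left side:
  C = s·A.
  So C⁻¹ = s⁻¹·A⁻¹.
  Combining: C⁻¹·mol⁻¹ = (s⁻¹·A⁻¹) · mol⁻¹ = s⁻¹·A⁻¹·mol⁻¹.
Right side:
  Ω = kg·m²·s⁻³·A⁻².
  So Ω⁻¹ = kg⁻¹·m⁻²·s³·A².
  N = kg·m·s⁻².
  So N⁻¹ = kg⁻¹·m⁻¹·s².
  W = kg·m²·s⁻³.
  C = s·A.
  So C⁻¹ = s⁻¹·A⁻¹.
  Combining: Ω⁻¹·N⁻¹·mol⁻¹·W·A⁻²·C⁻¹ = (kg⁻¹·m⁻²·s³·A²) · (kg⁻¹·m⁻¹·s²) · mol⁻¹ · (kg·m²·s⁻³) · A⁻² · (s⁻¹·A⁻¹) = kg⁻¹·m⁻¹·s·A⁻¹·mol⁻¹.
Left is s⁻¹·A⁻¹·mol⁻¹; right is kg⁻¹·m⁻¹·s·A⁻¹·mol⁻¹ — different.

No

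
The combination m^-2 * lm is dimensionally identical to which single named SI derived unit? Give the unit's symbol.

lm = cd·sr = cd (luminous flux; sr is dimensionless).
Combining: m⁻²·lm = m⁻² · cd = m⁻²·cd.
m⁻²·cd is the base-SI form of the lux.

lx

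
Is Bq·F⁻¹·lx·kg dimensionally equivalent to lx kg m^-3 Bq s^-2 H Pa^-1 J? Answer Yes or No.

Yes

Left side:
  Bq = 1/s = s⁻¹ (activity is decays per second).
  F = C/V (capacitance = charge per voltage),
      = A·s/(kg·m²·s⁻³·A⁻¹) (substituting C and V),
      = kg⁻¹·m⁻²·s⁴·A².
  So F⁻¹ = kg·m²·s⁻⁴·A⁻².
  lx = lm/m² (illuminance = luminous flux per area),
      = m⁻²·cd.
  Combining: Bq·F⁻¹·lx·kg = s⁻¹ · (kg·m²·s⁻⁴·A⁻²) · (m⁻²·cd) · kg = kg²·s⁻⁵·A⁻²·cd.
Right side:
  lx = m⁻²·cd.
  Bq = s⁻¹.
  H = kg·m²·s⁻²·A⁻².
  Pa = kg·m⁻¹·s⁻².
  So Pa⁻¹ = kg⁻¹·m·s².
  J = kg·m²·s⁻².
  Combining: lx·kg·m⁻³·Bq·s⁻²·H·Pa⁻¹·J = (m⁻²·cd) · kg · m⁻³ · s⁻¹ · s⁻² · (kg·m²·s⁻²·A⁻²) · (kg⁻¹·m·s²) · (kg·m²·s⁻²) = kg²·s⁻⁵·A⁻²·cd.
Both reduce to kg²·s⁻⁵·A⁻²·cd.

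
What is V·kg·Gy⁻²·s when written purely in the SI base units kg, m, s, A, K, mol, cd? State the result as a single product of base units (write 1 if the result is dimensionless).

kg²·m⁻²·s²·A⁻¹

V = kg·m²·s⁻³·A⁻¹.
Gy = m²·s⁻².
So Gy⁻² = m⁻⁴·s⁴.
Combining: V·kg·Gy⁻²·s = (kg·m²·s⁻³·A⁻¹) · kg · (m⁻⁴·s⁴) · s = kg²·m⁻²·s²·A⁻¹.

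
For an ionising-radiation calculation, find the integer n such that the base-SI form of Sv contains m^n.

Sv = m²·s⁻².
The exponent of m is 2.

2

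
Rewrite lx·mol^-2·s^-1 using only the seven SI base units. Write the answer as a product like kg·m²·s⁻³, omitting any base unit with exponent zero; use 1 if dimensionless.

lx = m⁻²·cd.
Combining: lx·mol⁻²·s⁻¹ = (m⁻²·cd) · mol⁻² · s⁻¹ = m⁻²·s⁻¹·mol⁻²·cd.

m⁻²·s⁻¹·mol⁻²·cd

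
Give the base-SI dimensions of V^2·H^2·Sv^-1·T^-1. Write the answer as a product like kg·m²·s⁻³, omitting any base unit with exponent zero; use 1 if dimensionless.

kg³·m⁶·s⁻⁶·A⁻⁵

V = kg·m²·s⁻³·A⁻¹.
So V² = kg²·m⁴·s⁻⁶·A⁻².
H = kg·m²·s⁻²·A⁻².
So H² = kg²·m⁴·s⁻⁴·A⁻⁴.
Sv = m²·s⁻².
So Sv⁻¹ = m⁻²·s².
T = kg·s⁻²·A⁻¹.
So T⁻¹ = kg⁻¹·s²·A.
Combining: V²·H²·Sv⁻¹·T⁻¹ = (kg²·m⁴·s⁻⁶·A⁻²) · (kg²·m⁴·s⁻⁴·A⁻⁴) · (m⁻²·s²) · (kg⁻¹·s²·A) = kg³·m⁶·s⁻⁶·A⁻⁵.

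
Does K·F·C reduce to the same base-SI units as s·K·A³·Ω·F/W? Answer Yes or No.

Yes

Left side:
  F = C/V (capacitance = charge per voltage),
      = A·s/(kg·m²·s⁻³·A⁻¹) (substituting C and V),
      = kg⁻¹·m⁻²·s⁴·A².
  C = A·s = s·A (charge = current × time).
  Combining: K·F·C = K · (kg⁻¹·m⁻²·s⁴·A²) · (s·A) = kg⁻¹·m⁻²·s⁵·A³·K.
Right side:
  W = J/s (power = energy per time),
      = kg·m²·s⁻³.
  So W⁻¹ = kg⁻¹·m⁻²·s³.
  Ω = V/A (resistance = voltage per current),
      = kg·m²·s⁻³·A⁻².
  F = C/V (capacitance = charge per voltage),
      = A·s/(kg·m²·s⁻³·A⁻¹) (substituting C and V),
      = kg⁻¹·m⁻²·s⁴·A².
  Combining: W⁻¹·s·K·A³·Ω·F = (kg⁻¹·m⁻²·s³) · s · K · A³ · (kg·m²·s⁻³·A⁻²) · (kg⁻¹·m⁻²·s⁴·A²) = kg⁻¹·m⁻²·s⁵·A³·K.
Both reduce to kg⁻¹·m⁻²·s⁵·A³·K.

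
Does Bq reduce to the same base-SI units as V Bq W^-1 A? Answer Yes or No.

Yes

Left side:
  Bq = 1/s = s⁻¹ (activity is decays per second).
Right side:
  V = kg·m²·s⁻³·A⁻¹.
  Bq = s⁻¹.
  W = kg·m²·s⁻³.
  So W⁻¹ = kg⁻¹·m⁻²·s³.
  Combining: V·Bq·W⁻¹·A = (kg·m²·s⁻³·A⁻¹) · s⁻¹ · (kg⁻¹·m⁻²·s³) · A = s⁻¹.
Both reduce to s⁻¹.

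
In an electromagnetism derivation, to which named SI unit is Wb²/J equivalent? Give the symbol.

J = kg·m²·s⁻².
So J⁻¹ = kg⁻¹·m⁻²·s².
Wb = kg·m²·s⁻²·A⁻¹.
So Wb² = kg²·m⁴·s⁻⁴·A⁻².
Combining: J⁻¹·Wb² = (kg⁻¹·m⁻²·s²) · (kg²·m⁴·s⁻⁴·A⁻²) = kg·m²·s⁻²·A⁻².
kg·m²·s⁻²·A⁻² is the base-SI form of the henry.

H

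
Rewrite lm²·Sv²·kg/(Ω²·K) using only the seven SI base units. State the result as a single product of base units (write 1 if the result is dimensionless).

kg⁻¹·s²·A⁴·K⁻¹·cd²

Ω = V/A (resistance = voltage per current),
    = kg·m²·s⁻³·A⁻².
So Ω⁻² = kg⁻²·m⁻⁴·s⁶·A⁴.
lm = cd·sr = cd (luminous flux; sr is dimensionless).
So lm² = cd².
Sv = J/kg (equivalent dose = energy per mass),
    = m²·s⁻².
So Sv² = m⁴·s⁻⁴.
Combining: Ω⁻²·lm²·Sv²·K⁻¹·kg = (kg⁻²·m⁻⁴·s⁶·A⁴) · cd² · (m⁴·s⁻⁴) · K⁻¹ · kg = kg⁻¹·s²·A⁴·K⁻¹·cd².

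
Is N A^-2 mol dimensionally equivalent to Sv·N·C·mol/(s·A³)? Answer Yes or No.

Left side:
  N = kg·m/s² = kg·m·s⁻² (force = mass × acceleration).
  Combining: N·A⁻²·mol = (kg·m·s⁻²) · A⁻² · mol = kg·m·s⁻²·A⁻²·mol.
Right side:
  Sv = J/kg (equivalent dose = energy per mass),
      = m²·s⁻².
  N = kg·m/s² = kg·m·s⁻² (force = mass × acceleration).
  C = A·s = s·A (charge = current × time).
  Combining: Sv·s⁻¹·A⁻³·N·C·mol = (m²·s⁻²) · s⁻¹ · A⁻³ · (kg·m·s⁻²) · (s·A) · mol = kg·m³·s⁻⁴·A⁻²·mol.
Left is kg·m·s⁻²·A⁻²·mol; right is kg·m³·s⁻⁴·A⁻²·mol — different.

No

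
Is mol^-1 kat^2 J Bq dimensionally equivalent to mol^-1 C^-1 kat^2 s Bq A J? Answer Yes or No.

Yes

Left side:
  kat = mol/s = s⁻¹·mol (catalytic activity).
  So kat² = s⁻²·mol².
  J = N·m (work = force × distance),
      = kg·m²·s⁻².
  Bq = 1/s = s⁻¹ (activity is decays per second).
  Combining: mol⁻¹·kat²·J·Bq = mol⁻¹ · (s⁻²·mol²) · (kg·m²·s⁻²) · s⁻¹ = kg·m²·s⁻⁵·mol.
Right side:
  C = A·s = s·A (charge = current × time).
  So C⁻¹ = s⁻¹·A⁻¹.
  kat = mol/s = s⁻¹·mol (catalytic activity).
  So kat² = s⁻²·mol².
  Bq = 1/s = s⁻¹ (activity is decays per second).
  J = N·m (work = force × distance),
      = kg·m²·s⁻².
  Combining: mol⁻¹·C⁻¹·kat²·s·Bq·A·J = mol⁻¹ · (s⁻¹·A⁻¹) · (s⁻²·mol²) · s · s⁻¹ · A · (kg·m²·s⁻²) = kg·m²·s⁻⁵·mol.
Both reduce to kg·m²·s⁻⁵·mol.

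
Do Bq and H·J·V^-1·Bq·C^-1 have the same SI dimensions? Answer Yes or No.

Left side:
  Bq = 1/s = s⁻¹ (activity is decays per second).
Right side:
  H = Wb/A (inductance = flux per current),
      = kg·m²·s⁻²·A⁻².
  J = N·m (work = force × distance),
      = kg·m²·s⁻².
  V = W/A (potential = power per current),
      = kg·m²·s⁻³·A⁻¹.
  So V⁻¹ = kg⁻¹·m⁻²·s³·A.
  Bq = 1/s = s⁻¹ (activity is decays per second).
  C = A·s = s·A (charge = current × time).
  So C⁻¹ = s⁻¹·A⁻¹.
  Combining: H·J·V⁻¹·Bq·C⁻¹ = (kg·m²·s⁻²·A⁻²) · (kg·m²·s⁻²) · (kg⁻¹·m⁻²·s³·A) · s⁻¹ · (s⁻¹·A⁻¹) = kg·m²·s⁻³·A⁻².
Left is s⁻¹; right is kg·m²·s⁻³·A⁻² — different.

No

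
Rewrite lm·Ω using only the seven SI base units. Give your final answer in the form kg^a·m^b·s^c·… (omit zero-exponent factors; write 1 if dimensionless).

lm = cd.
Ω = kg·m²·s⁻³·A⁻².
Combining: lm·Ω = cd · (kg·m²·s⁻³·A⁻²) = kg·m²·s⁻³·A⁻²·cd.

kg·m²·s⁻³·A⁻²·cd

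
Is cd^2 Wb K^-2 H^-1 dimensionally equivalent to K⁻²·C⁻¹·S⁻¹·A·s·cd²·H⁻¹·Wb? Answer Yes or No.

No

Left side:
  Wb = V·s (flux: a volt is a weber per second),
      = kg·m²·s⁻²·A⁻¹.
  H = Wb/A (inductance = flux per current),
      = kg·m²·s⁻²·A⁻².
  So H⁻¹ = kg⁻¹·m⁻²·s²·A².
  Combining: cd²·Wb·K⁻²·H⁻¹ = cd² · (kg·m²·s⁻²·A⁻¹) · K⁻² · (kg⁻¹·m⁻²·s²·A²) = A·K⁻²·cd².
Right side:
  C = A·s = s·A (charge = current × time).
  So C⁻¹ = s⁻¹·A⁻¹.
  S = 1/Ω (conductance is reciprocal resistance),
      = kg⁻¹·m⁻²·s³·A².
  So S⁻¹ = kg·m²·s⁻³·A⁻².
  H = Wb/A (inductance = flux per current),
      = kg·m²·s⁻²·A⁻².
  So H⁻¹ = kg⁻¹·m⁻²·s²·A².
  Wb = V·s (flux: a volt is a weber per second),
      = kg·m²·s⁻²·A⁻¹.
  Combining: K⁻²·C⁻¹·S⁻¹·A·s·cd²·H⁻¹·Wb = K⁻² · (s⁻¹·A⁻¹) · (kg·m²·s⁻³·A⁻²) · A · s · cd² · (kg⁻¹·m⁻²·s²·A²) · (kg·m²·s⁻²·A⁻¹) = kg·m²·s⁻³·A⁻¹·K⁻²·cd².
Left is A·K⁻²·cd²; right is kg·m²·s⁻³·A⁻¹·K⁻²·cd² — different.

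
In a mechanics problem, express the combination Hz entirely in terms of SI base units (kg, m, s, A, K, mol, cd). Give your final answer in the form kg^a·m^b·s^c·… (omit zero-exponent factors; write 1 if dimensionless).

s⁻¹

Hz = 1/s = s⁻¹ (frequency is cycles per second).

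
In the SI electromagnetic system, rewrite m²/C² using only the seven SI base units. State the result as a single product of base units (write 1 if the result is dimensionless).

C = A·s = s·A (charge = current × time).
So C⁻² = s⁻²·A⁻².
Combining: C⁻²·m² = (s⁻²·A⁻²) · m² = m²·s⁻²·A⁻².

m²·s⁻²·A⁻²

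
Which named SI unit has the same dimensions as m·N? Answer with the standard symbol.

N = kg·m·s⁻².
Combining: m·N = m · (kg·m·s⁻²) = kg·m²·s⁻².
kg·m²·s⁻² is the base-SI form of the joule.

J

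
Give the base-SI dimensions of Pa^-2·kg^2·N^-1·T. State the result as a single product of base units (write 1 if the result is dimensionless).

Pa = kg·m⁻¹·s⁻².
So Pa⁻² = kg⁻²·m²·s⁴.
N = kg·m·s⁻².
So N⁻¹ = kg⁻¹·m⁻¹·s².
T = kg·s⁻²·A⁻¹.
Combining: Pa⁻²·kg²·N⁻¹·T = (kg⁻²·m²·s⁴) · kg² · (kg⁻¹·m⁻¹·s²) · (kg·s⁻²·A⁻¹) = m·s⁴·A⁻¹.

m·s⁴·A⁻¹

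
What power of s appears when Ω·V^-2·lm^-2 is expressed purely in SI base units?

Ω = V/A (resistance = voltage per current),
    = kg·m²·s⁻³·A⁻².
V = W/A (potential = power per current),
    = kg·m²·s⁻³·A⁻¹.
So V⁻² = kg⁻²·m⁻⁴·s⁶·A².
lm = cd·sr = cd (luminous flux; sr is dimensionless).
So lm⁻² = cd⁻².
Combining: Ω·V⁻²·lm⁻² = (kg·m²·s⁻³·A⁻²) · (kg⁻²·m⁻⁴·s⁶·A²) · cd⁻² = kg⁻¹·m⁻²·s³·cd⁻².
The exponent of s is 3.

3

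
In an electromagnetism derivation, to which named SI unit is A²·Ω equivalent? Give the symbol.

W

Ω = kg·m²·s⁻³·A⁻².
Combining: A²·Ω = A² · (kg·m²·s⁻³·A⁻²) = kg·m²·s⁻³.
kg·m²·s⁻³ is the base-SI form of the watt.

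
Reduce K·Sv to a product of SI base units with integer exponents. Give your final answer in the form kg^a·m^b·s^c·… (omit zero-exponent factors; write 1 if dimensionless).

Sv = J/kg (equivalent dose = energy per mass),
    = m²·s⁻².
Combining: K·Sv = K · (m²·s⁻²) = m²·s⁻²·K.

m²·s⁻²·K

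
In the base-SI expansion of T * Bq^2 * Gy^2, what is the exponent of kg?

1

T = Wb/m² (flux density = flux per area),
    = kg·s⁻²·A⁻¹.
Bq = 1/s = s⁻¹ (activity is decays per second).
So Bq² = s⁻².
Gy = J/kg (absorbed dose = energy per mass),
    = m²·s⁻².
So Gy² = m⁴·s⁻⁴.
Combining: T·Bq²·Gy² = (kg·s⁻²·A⁻¹) · s⁻² · (m⁴·s⁻⁴) = kg·m⁴·s⁻⁸·A⁻¹.
The exponent of kg is 1.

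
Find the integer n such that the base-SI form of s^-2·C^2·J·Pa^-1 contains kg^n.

C = A·s = s·A (charge = current × time).
So C² = s²·A².
J = N·m (work = force × distance),
    = kg·m²·s⁻².
Pa = N/m² (pressure = force per area),
    = kg·m⁻¹·s⁻².
So Pa⁻¹ = kg⁻¹·m·s².
Combining: s⁻²·C²·J·Pa⁻¹ = s⁻² · (s²·A²) · (kg·m²·s⁻²) · (kg⁻¹·m·s²) = m³·A².
The exponent of kg is 0.

0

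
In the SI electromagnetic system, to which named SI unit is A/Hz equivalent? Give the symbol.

Hz = s⁻¹.
So Hz⁻¹ = s.
Combining: Hz⁻¹·A = s · A = s·A.
s·A is the base-SI form of the coulomb.

C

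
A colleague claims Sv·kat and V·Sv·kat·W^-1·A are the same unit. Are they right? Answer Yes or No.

Yes

Left side:
  Sv = J/kg (equivalent dose = energy per mass),
      = m²·s⁻².
  kat = mol/s = s⁻¹·mol (catalytic activity).
  Combining: Sv·kat = (m²·s⁻²) · (s⁻¹·mol) = m²·s⁻³·mol.
Right side:
  V = kg·m²·s⁻³·A⁻¹.
  Sv = m²·s⁻².
  kat = s⁻¹·mol.
  W = kg·m²·s⁻³.
  So W⁻¹ = kg⁻¹·m⁻²·s³.
  Combining: V·Sv·kat·W⁻¹·A = (kg·m²·s⁻³·A⁻¹) · (m²·s⁻²) · (s⁻¹·mol) · (kg⁻¹·m⁻²·s³) · A = m²·s⁻³·mol.
Both reduce to m²·s⁻³·mol.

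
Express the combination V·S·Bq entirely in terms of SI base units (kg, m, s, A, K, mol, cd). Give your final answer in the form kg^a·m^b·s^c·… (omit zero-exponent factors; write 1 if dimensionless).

V = W/A (potential = power per current),
    = kg·m²·s⁻³·A⁻¹.
S = 1/Ω (conductance is reciprocal resistance),
    = kg⁻¹·m⁻²·s³·A².
Bq = 1/s = s⁻¹ (activity is decays per second).
Combining: V·S·Bq = (kg·m²·s⁻³·A⁻¹) · (kg⁻¹·m⁻²·s³·A²) · s⁻¹ = s⁻¹·A.

s⁻¹·A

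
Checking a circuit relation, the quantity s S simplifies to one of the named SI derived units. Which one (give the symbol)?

F

S = 1/Ω (conductance is reciprocal resistance),
    = kg⁻¹·m⁻²·s³·A².
Combining: s·S = s · (kg⁻¹·m⁻²·s³·A²) = kg⁻¹·m⁻²·s⁴·A².
kg⁻¹·m⁻²·s⁴·A² is the base-SI form of the farad.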